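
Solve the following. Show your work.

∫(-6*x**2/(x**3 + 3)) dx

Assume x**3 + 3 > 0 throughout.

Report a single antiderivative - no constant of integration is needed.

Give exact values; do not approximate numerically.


Step 1. Substitute u = x**3 + 3, turning ∫(-6*x**2/(x**3 + 3)) dx into ∫(-2/u) du: now ∫(-2/u) du.
Step 2. Evaluate the standard form [assuming u > 0]: now -2*log(u).
Step 3. Substitute back u = x**3 + 3: now -2*log(x**3 + 3).
Answer: -2*log(x**3 + 3).


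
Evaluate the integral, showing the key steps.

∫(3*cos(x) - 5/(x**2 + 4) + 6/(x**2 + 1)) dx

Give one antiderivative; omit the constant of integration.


Step 1. Rewrite: now ∫(6/(x**2 + 1)) dx + ∫(-5/(x**2 + 4)) dx + ∫(3*cos(x)) dx.
Step 2. Evaluate the standard form: now -5*atan(x/2)/2 + ∫(6/(x**2 + 1)) dx + ∫(3*cos(x)) dx.
Step 3. Evaluate the standard form: now 3*sin(x) - 5*atan(x/2)/2 + ∫(6/(x**2 + 1)) dx.
Step 4. Evaluate the standard form: now 3*sin(x) - 5*atan(x/2)/2 + 6*atan(x).
Answer: 3*sin(x) - 5*atan(x/2)/2 + 6*atan(x).


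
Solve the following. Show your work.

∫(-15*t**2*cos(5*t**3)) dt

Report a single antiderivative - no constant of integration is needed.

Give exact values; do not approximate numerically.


Step 1. Substitute u = t**3, turning ∫(-15*t**2*cos(5*t**3)) dt into ∫(-5*cos(5*u)) du: now ∫(-5*cos(5*u)) du.
Step 2. Evaluate the standard form: now -sin(5*u).
Step 3. Substitute back u = t**3: now -sin(5*t**3).
Answer: -sin(5*t**3).


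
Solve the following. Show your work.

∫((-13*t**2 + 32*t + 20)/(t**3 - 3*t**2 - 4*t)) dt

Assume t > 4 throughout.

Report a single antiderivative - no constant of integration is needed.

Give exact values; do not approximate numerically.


Step 1. Decompose ∫((-13*t**2 + 32*t + 20)/(t**3 - 3*t**2 - 4*t)) dt by partial fractions, (-13*t**2 + 32*t + 20)/(t**3 - 3*t**2 - 4*t) = -5/(t + 1) - 3/(t - 4) - 5/t: now ∫(-5/t) dt + ∫(-3/(t - 4)) dt + ∫(-5/(t + 1)) dt.
Step 2. Evaluate the standard form [assuming t > -1]: now -5*log(t + 1) + ∫(-5/t) dt + ∫(-3/(t - 4)) dt.
Step 3. Evaluate the standard form [assuming t > 4]: now -3*log(t - 4) - 5*log(t + 1) + ∫(-5/t) dt.
Step 4. Evaluate the standard form [assuming t > 0]: now -5*log(t) - 3*log(t - 4) - 5*log(t + 1).
Answer: -5*log(t) - 3*log(t - 4) - 5*log(t + 1).


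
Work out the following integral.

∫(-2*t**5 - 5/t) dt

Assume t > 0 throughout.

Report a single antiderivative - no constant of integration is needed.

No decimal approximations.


Answer: -t**6/3 - 5*log(t).


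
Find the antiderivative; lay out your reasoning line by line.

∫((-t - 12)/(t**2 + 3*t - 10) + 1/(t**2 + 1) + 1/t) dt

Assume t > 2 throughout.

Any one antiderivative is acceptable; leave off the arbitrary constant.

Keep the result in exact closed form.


Step 1. Rewrite: now ∫(1/t) dt + ∫((-t - 12)/(t**2 + 3*t - 10)) dt + ∫(1/(t**2 + 1)) dt.
Step 2. Decompose ∫((-t - 12)/(t**2 + 3*t - 10)) dt by partial fractions, (-t - 12)/(t**2 + 3*t - 10) = 1/(t + 5) - 2/(t - 2): now ∫(1/t) dt + ∫(-2/(t - 2)) dt + ∫(1/(t + 5)) dt + ∫(1/(t**2 + 1)) dt.
Step 3. Evaluate the standard form [assuming t > 2]: now -2*log(t - 2) + ∫(1/t) dt + ∫(1/(t + 5)) dt + ∫(1/(t**2 + 1)) dt.
Step 4. Evaluate the standard form [assuming t > -5]: now -2*log(t - 2) + log(t + 5) + ∫(1/t) dt + ∫(1/(t**2 + 1)) dt.
Step 5. Evaluate the standard form [assuming t > 0]: now log(t) - 2*log(t - 2) + log(t + 5) + ∫(1/(t**2 + 1)) dt.
Step 6. Evaluate the standard form: now log(t) - 2*log(t - 2) + log(t + 5) + atan(t).
Answer: log(t) - 2*log(t - 2) + log(t + 5) + atan(t).


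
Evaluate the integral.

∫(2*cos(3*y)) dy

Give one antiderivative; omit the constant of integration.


Answer: 2*sin(3*y)/3.


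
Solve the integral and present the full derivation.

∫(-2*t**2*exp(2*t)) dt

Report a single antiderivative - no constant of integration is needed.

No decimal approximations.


Step 1. Integrate ∫(-2*t**2*exp(2*t)) dt by parts with u = t**2, dv = (-2*exp(2*t)) dt, so v = -exp(2*t): now -t**2*exp(2*t) + ∫(2*t*exp(2*t)) dt.
Step 2. Integrate ∫(2*t*exp(2*t)) dt by parts with u = t, dv = (2*exp(2*t)) dt, so v = exp(2*t): now -t**2*exp(2*t) + t*exp(2*t) + ∫(-exp(2*t)) dt.
Step 3. Evaluate the standard form: now -t**2*exp(2*t) + t*exp(2*t) - exp(2*t)/2.
Answer: -t**2*exp(2*t) + t*exp(2*t) - exp(2*t)/2.


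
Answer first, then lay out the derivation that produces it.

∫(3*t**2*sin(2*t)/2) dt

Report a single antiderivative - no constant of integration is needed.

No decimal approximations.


The answer is -3*t**2*cos(2*t)/4 + 3*t*sin(2*t)/4 + 3*cos(2*t)/8.
Step 1. Integrate ∫(3*t**2*sin(2*t)/2) dt by parts with u = t**2, dv = (3*sin(2*t)/2) dt, so v = -3*cos(2*t)/4: now -3*t**2*cos(2*t)/4 + ∫(3*t*cos(2*t)/2) dt.
Step 2. Integrate ∫(3*t*cos(2*t)/2) dt by parts with u = t, dv = (3*cos(2*t)/2) dt, so v = 3*sin(2*t)/4: now -3*t**2*cos(2*t)/4 + 3*t*sin(2*t)/4 + ∫(-3*sin(2*t)/4) dt.
Step 3. Evaluate the standard form: now -3*t**2*cos(2*t)/4 + 3*t*sin(2*t)/4 + 3*cos(2*t)/8.
Answer: -3*t**2*cos(2*t)/4 + 3*t*sin(2*t)/4 + 3*cos(2*t)/8.


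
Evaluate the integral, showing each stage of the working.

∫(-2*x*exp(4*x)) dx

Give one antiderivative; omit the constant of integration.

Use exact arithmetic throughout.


Step 1. Integrate ∫(-2*x*exp(4*x)) dx by parts with u = x, dv = (-2*exp(4*x)) dx, so v = -exp(4*x)/2: now -x*exp(4*x)/2 + ∫(exp(4*x)/2) dx.
Step 2. Evaluate the standard form: now -x*exp(4*x)/2 + exp(4*x)/8.
Answer: -x*exp(4*x)/2 + exp(4*x)/8.


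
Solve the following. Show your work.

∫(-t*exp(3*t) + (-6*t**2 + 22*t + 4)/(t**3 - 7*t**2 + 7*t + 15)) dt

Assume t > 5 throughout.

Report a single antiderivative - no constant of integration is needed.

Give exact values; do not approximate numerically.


Step 1. Rewrite: now ∫(-t*exp(3*t)) dt + ∫((-6*t**2 + 22*t + 4)/(t**3 - 7*t**2 + 7*t + 15)) dt.
Step 2. Decompose ∫((-6*t**2 + 22*t + 4)/(t**3 - 7*t**2 + 7*t + 15)) dt by partial fractions, (-6*t**2 + 22*t + 4)/(t**3 - 7*t**2 + 7*t + 15) = -1/(t + 1) - 2/(t - 3) - 3/(t - 5): now ∫(-t*exp(3*t)) dt + ∫(-3/(t - 5)) dt + ∫(-2/(t - 3)) dt + ∫(-1/(t + 1)) dt.
Step 3. Evaluate the standard form [assuming t > -1]: now -log(t + 1) + ∫(-t*exp(3*t)) dt + ∫(-3/(t - 5)) dt + ∫(-2/(t - 3)) dt.
Step 4. Evaluate the standard form [assuming t > 5]: now -3*log(t - 5) - log(t + 1) + ∫(-t*exp(3*t)) dt + ∫(-2/(t - 3)) dt.
Step 5. Evaluate the standard form [assuming t > 3]: now -3*log(t - 5) - 2*log(t - 3) - log(t + 1) + ∫(-t*exp(3*t)) dt.
Step 6. Integrate ∫(-t*exp(3*t)) dt by parts with u = t, dv = (-exp(3*t)) dt, so v = -exp(3*t)/3: now -t*exp(3*t)/3 - 3*log(t - 5) - 2*log(t - 3) - log(t + 1) + ∫(exp(3*t)/3) dt.
Step 7. Evaluate the standard form: now -t*exp(3*t)/3 + exp(3*t)/9 - 3*log(t - 5) - 2*log(t - 3) - log(t + 1).
Answer: -t*exp(3*t)/3 + exp(3*t)/9 - 3*log(t - 5) - 2*log(t - 3) - log(t + 1).


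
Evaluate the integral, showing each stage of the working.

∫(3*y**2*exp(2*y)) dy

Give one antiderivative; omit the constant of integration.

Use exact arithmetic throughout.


Step 1. Integrate ∫(3*y**2*exp(2*y)) dy by parts with u = y**2, dv = (3*exp(2*y)) dy, so v = 3*exp(2*y)/2: now 3*y**2*exp(2*y)/2 + ∫(-3*y*exp(2*y)) dy.
Step 2. Integrate ∫(-3*y*exp(2*y)) dy by parts with u = y, dv = (-3*exp(2*y)) dy, so v = -3*exp(2*y)/2: now 3*y**2*exp(2*y)/2 - 3*y*exp(2*y)/2 + ∫(3*exp(2*y)/2) dy.
Step 3. Evaluate the standard form: now 3*y**2*exp(2*y)/2 - 3*y*exp(2*y)/2 + 3*exp(2*y)/4.
Answer: 3*y**2*exp(2*y)/2 - 3*y*exp(2*y)/2 + 3*exp(2*y)/4.


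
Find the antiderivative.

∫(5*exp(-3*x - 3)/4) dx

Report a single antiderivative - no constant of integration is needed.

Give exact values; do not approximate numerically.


Answer: -5*exp(-3*x - 3)/12.


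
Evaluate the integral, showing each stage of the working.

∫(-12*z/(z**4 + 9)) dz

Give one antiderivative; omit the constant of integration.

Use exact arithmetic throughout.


Step 1. Substitute u = z**2, turning ∫(-12*z/(z**4 + 9)) dz into ∫(-6/(u**2 + 9)) du: now ∫(-6/(u**2 + 9)) du.
Step 2. Evaluate the standard form: now -2*atan(u/3).
Step 3. Substitute back u = z**2: now -2*atan(z**2/3).
Answer: -2*atan(z**2/3).


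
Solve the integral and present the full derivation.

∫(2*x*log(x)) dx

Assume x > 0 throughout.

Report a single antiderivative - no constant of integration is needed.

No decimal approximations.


Step 1. Integrate ∫(2*x*log(x)) dx by parts with u = log(x), dv = (2*x) dx, so v = x**2 [assuming x > 0]: now x**2*log(x) + ∫(-x) dx.
Step 2. Evaluate the standard form: now x**2*log(x) - x**2/2.
Answer: x**2*log(x) - x**2/2.


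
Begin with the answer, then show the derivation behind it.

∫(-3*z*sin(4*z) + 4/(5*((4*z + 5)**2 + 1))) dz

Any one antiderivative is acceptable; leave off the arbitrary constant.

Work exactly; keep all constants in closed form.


The answer is 3*z*cos(4*z)/4 - 3*sin(4*z)/16 + atan(4*z + 5)/5.
Step 1. Rewrite: now ∫(-3*z*sin(4*z)) dz + ∫(4/(5*((4*z + 5)**2 + 1))) dz.
Step 2. Substitute u = 4*z + 5, turning ∫(4/(5*((4*z + 5)**2 + 1))) dz into ∫(1/(5*(u**2 + 1))) du: now ∫(-3*z*sin(4*z)) dz + ∫(1/(5*(u**2 + 1))) du.
Step 3. Evaluate the standard form: now atan(u)/5 + ∫(-3*z*sin(4*z)) dz.
Step 4. Substitute back u = 4*z + 5: now atan(4*z + 5)/5 + ∫(-3*z*sin(4*z)) dz.
Step 5. Integrate ∫(-3*z*sin(4*z)) dz by parts with u = z, dv = (-3*sin(4*z)) dz, so v = 3*cos(4*z)/4: now 3*z*cos(4*z)/4 + atan(4*z + 5)/5 + ∫(-3*cos(4*z)/4) dz.
Step 6. Evaluate the standard form: now 3*z*cos(4*z)/4 - 3*sin(4*z)/16 + atan(4*z + 5)/5.
Answer: 3*z*cos(4*z)/4 - 3*sin(4*z)/16 + atan(4*z + 5)/5.


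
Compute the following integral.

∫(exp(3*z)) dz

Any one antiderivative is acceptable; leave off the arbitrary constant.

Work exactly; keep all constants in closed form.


Answer: exp(3*z)/3.


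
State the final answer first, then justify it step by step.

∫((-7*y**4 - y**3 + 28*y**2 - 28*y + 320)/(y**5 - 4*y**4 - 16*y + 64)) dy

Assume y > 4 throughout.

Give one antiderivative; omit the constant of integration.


The answer is -5*log(y - 4) - 4*log(y - 2) + 2*log(y + 2) + 3*atan(y/2)/2.
Step 1. Decompose ∫((-7*y**4 - y**3 + 28*y**2 - 28*y + 320)/(y**5 - 4*y**4 - 16*y + 64)) dy by partial fractions, (-7*y**4 - y**3 + 28*y**2 - 28*y + 320)/(y**5 - 4*y**4 - 16*y + 64) = 3/(y**2 + 4) + 2/(y + 2) - 4/(y - 2) - 5/(y - 4): now ∫(-5/(y - 4)) dy + ∫(-4/(y - 2)) dy + ∫(2/(y + 2)) dy + ∫(3/(y**2 + 4)) dy.
Step 2. Evaluate the standard form [assuming y > -2]: now 2*log(y + 2) + ∫(-5/(y - 4)) dy + ∫(-4/(y - 2)) dy + ∫(3/(y**2 + 4)) dy.
Step 3. Evaluate the standard form [assuming y > 2]: now -4*log(y - 2) + 2*log(y + 2) + ∫(-5/(y - 4)) dy + ∫(3/(y**2 + 4)) dy.
Step 4. Evaluate the standard form [assuming y > 4]: now -5*log(y - 4) - 4*log(y - 2) + 2*log(y + 2) + ∫(3/(y**2 + 4)) dy.
Step 5. Evaluate the standard form: now -5*log(y - 4) - 4*log(y - 2) + 2*log(y + 2) + 3*atan(y/2)/2.
Answer: -5*log(y - 4) - 4*log(y - 2) + 2*log(y + 2) + 3*atan(y/2)/2.


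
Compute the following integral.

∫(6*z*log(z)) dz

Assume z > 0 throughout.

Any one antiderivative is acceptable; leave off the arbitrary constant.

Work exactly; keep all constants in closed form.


Answer: 3*z**2*log(z) - 3*z**2/2.


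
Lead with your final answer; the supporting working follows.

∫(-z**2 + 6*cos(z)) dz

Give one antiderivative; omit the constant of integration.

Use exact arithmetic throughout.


The answer is -z**3/3 + 6*sin(z).
Step 1. Rewrite: now ∫(-z**2) dz + ∫(6*cos(z)) dz.
Step 2. Evaluate the standard form: now 6*sin(z) + ∫(-z**2) dz.
Step 3. Evaluate the standard form: now -z**3/3 + 6*sin(z).
Answer: -z**3/3 + 6*sin(z).


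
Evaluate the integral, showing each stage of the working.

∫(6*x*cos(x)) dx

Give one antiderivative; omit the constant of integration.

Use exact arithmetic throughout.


Step 1. Integrate ∫(6*x*cos(x)) dx by parts with u = x, dv = (6*cos(x)) dx, so v = 6*sin(x): now 6*x*sin(x) + ∫(-6*sin(x)) dx.
Step 2. Evaluate the standard form: now 6*x*sin(x) + 6*cos(x).
Answer: 6*x*sin(x) + 6*cos(x).


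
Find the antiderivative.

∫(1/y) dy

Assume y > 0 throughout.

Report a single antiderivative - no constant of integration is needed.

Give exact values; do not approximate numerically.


Answer: log(y).


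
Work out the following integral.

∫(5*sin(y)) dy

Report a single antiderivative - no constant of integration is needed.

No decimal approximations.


Answer: -5*cos(y).


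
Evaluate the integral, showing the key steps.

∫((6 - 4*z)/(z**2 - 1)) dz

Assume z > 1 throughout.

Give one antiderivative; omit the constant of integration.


Step 1. Decompose ∫((6 - 4*z)/(z**2 - 1)) dz by partial fractions, (6 - 4*z)/(z**2 - 1) = -5/(z + 1) + 1/(z - 1): now ∫(1/(z - 1)) dz + ∫(-5/(z + 1)) dz.
Step 2. Evaluate the standard form [assuming z > -1]: now -5*log(z + 1) + ∫(1/(z - 1)) dz.
Step 3. Evaluate the standard form [assuming z > 1]: now log(z - 1) - 5*log(z + 1).
Answer: log(z - 1) - 5*log(z + 1).


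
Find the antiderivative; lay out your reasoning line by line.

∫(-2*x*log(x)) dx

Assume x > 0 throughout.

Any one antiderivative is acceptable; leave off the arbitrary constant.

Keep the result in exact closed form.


Step 1. Integrate ∫(-2*x*log(x)) dx by parts with u = log(x), dv = (-2*x) dx, so v = -x**2 [assuming x > 0]: now -x**2*log(x) + ∫(x) dx.
Step 2. Evaluate the standard form: now -x**2*log(x) + x**2/2.
Answer: -x**2*log(x) + x**2/2.


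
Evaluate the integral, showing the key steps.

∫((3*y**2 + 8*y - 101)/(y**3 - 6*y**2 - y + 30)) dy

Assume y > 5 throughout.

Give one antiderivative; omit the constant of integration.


Step 1. Decompose ∫((3*y**2 + 8*y - 101)/(y**3 - 6*y**2 - y + 30)) dy by partial fractions, (3*y**2 + 8*y - 101)/(y**3 - 6*y**2 - y + 30) = -3/(y + 2) + 5/(y - 3) + 1/(y - 5): now ∫(1/(y - 5)) dy + ∫(5/(y - 3)) dy + ∫(-3/(y + 2)) dy.
Step 2. Evaluate the standard form [assuming y > -2]: now -3*log(y + 2) + ∫(1/(y - 5)) dy + ∫(5/(y - 3)) dy.
Step 3. Evaluate the standard form [assuming y > 5]: now log(y - 5) - 3*log(y + 2) + ∫(5/(y - 3)) dy.
Step 4. Evaluate the standard form [assuming y > 3]: now log(y - 5) + 5*log(y - 3) - 3*log(y + 2).
Answer: log(y - 5) + 5*log(y - 3) - 3*log(y + 2).


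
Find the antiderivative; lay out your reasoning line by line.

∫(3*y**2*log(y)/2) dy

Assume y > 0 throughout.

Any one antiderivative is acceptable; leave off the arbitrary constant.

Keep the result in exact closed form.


Step 1. Integrate ∫(3*y**2*log(y)/2) dy by parts with u = log(y), dv = (3*y**2/2) dy, so v = y**3/2 [assuming y > 0]: now y**3*log(y)/2 + ∫(-y**2/2) dy.
Step 2. Evaluate the standard form: now y**3*log(y)/2 - y**3/6.
Answer: y**3*log(y)/2 - y**3/6.


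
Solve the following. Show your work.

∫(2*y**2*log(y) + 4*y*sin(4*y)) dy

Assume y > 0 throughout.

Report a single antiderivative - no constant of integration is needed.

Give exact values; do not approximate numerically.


Step 1. Rewrite: now ∫(4*y*sin(4*y)) dy + ∫(2*y**2*log(y)) dy.
Step 2. Integrate ∫(4*y*sin(4*y)) dy by parts with u = y, dv = (4*sin(4*y)) dy, so v = -cos(4*y): now -y*cos(4*y) + ∫(2*y**2*log(y)) dy + ∫(cos(4*y)) dy.
Step 3. Evaluate the standard form: now -y*cos(4*y) + sin(4*y)/4 + ∫(2*y**2*log(y)) dy.
Step 4. Integrate ∫(2*y**2*log(y)) dy by parts with u = log(y), dv = (2*y**2) dy, so v = 2*y**3/3 [assuming y > 0]: now 2*y**3*log(y)/3 - y*cos(4*y) + sin(4*y)/4 + ∫(-2*y**2/3) dy.
Step 5. Evaluate the standard form: now 2*y**3*log(y)/3 - 2*y**3/9 - y*cos(4*y) + sin(4*y)/4.
Answer: 2*y**3*log(y)/3 - 2*y**3/9 - y*cos(4*y) + sin(4*y)/4.


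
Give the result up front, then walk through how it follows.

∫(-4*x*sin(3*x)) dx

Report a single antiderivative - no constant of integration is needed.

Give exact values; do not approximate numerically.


The answer is 4*x*cos(3*x)/3 - 4*sin(3*x)/9.
Step 1. Integrate ∫(-4*x*sin(3*x)) dx by parts with u = x, dv = (-4*sin(3*x)) dx, so v = 4*cos(3*x)/3: now 4*x*cos(3*x)/3 + ∫(-4*cos(3*x)/3) dx.
Step 2. Evaluate the standard form: now 4*x*cos(3*x)/3 - 4*sin(3*x)/9.
Answer: 4*x*cos(3*x)/3 - 4*sin(3*x)/9.


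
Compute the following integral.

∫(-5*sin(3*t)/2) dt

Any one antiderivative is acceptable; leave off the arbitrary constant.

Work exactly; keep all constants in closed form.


Answer: 5*cos(3*t)/6.


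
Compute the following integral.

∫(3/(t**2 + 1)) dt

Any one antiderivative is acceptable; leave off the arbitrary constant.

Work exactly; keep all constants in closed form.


Answer: 3*atan(t).


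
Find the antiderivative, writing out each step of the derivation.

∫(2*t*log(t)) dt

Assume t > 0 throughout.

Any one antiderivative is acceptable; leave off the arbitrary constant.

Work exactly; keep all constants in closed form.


Step 1. Integrate ∫(2*t*log(t)) dt by parts with u = log(t), dv = (2*t) dt, so v = t**2 [assuming t > 0]: now t**2*log(t) + ∫(-t) dt.
Step 2. Evaluate the standard form: now t**2*log(t) - t**2/2.
Answer: t**2*log(t) - t**2/2.


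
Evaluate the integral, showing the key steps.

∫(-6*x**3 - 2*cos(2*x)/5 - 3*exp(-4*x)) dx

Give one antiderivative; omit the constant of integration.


Step 1. Rewrite: now ∫(-6*x**3) dx + ∫(-3*exp(-4*x)) dx + ∫(-2*cos(2*x)/5) dx.
Step 2. Evaluate the standard form: now -3*x**4/2 + ∫(-3*exp(-4*x)) dx + ∫(-2*cos(2*x)/5) dx.
Step 3. Evaluate the standard form: now -3*x**4/2 + ∫(-2*cos(2*x)/5) dx + 3*exp(-4*x)/4.
Step 4. Evaluate the standard form: now -3*x**4/2 - sin(2*x)/5 + 3*exp(-4*x)/4.
Answer: -3*x**4/2 - sin(2*x)/5 + 3*exp(-4*x)/4.


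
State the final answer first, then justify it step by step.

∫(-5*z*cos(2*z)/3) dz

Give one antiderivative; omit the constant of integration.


The answer is -5*z*sin(2*z)/6 - 5*cos(2*z)/12.
Step 1. Integrate ∫(-5*z*cos(2*z)/3) dz by parts with u = z, dv = (-5*cos(2*z)/3) dz, so v = -5*sin(2*z)/6: now -5*z*sin(2*z)/6 + ∫(5*sin(2*z)/6) dz.
Step 2. Evaluate the standard form: now -5*z*sin(2*z)/6 - 5*cos(2*z)/12.
Answer: -5*z*sin(2*z)/6 - 5*cos(2*z)/12.


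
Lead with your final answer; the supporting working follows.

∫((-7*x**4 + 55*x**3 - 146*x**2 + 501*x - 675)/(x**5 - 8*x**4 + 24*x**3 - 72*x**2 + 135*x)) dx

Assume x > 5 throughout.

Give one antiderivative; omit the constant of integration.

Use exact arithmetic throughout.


The answer is -5*log(x) + 2*log(x - 5) - 4*log(x - 3) + atan(x/3)/3.
Step 1. Decompose ∫((-7*x**4 + 55*x**3 - 146*x**2 + 501*x - 675)/(x**5 - 8*x**4 + 24*x**3 - 72*x**2 + 135*x)) dx by partial fractions, (-7*x**4 + 55*x**3 - 146*x**2 + 501*x - 675)/(x**5 - 8*x**4 + 24*x**3 - 72*x**2 + 135*x) = 1/(x**2 + 9) - 4/(x - 3) + 2/(x - 5) - 5/x: now ∫(-5/x) dx + ∫(2/(x - 5)) dx + ∫(-4/(x - 3)) dx + ∫(1/(x**2 + 9)) dx.
Step 2. Evaluate the standard form [assuming x > 0]: now -5*log(x) + ∫(2/(x - 5)) dx + ∫(-4/(x - 3)) dx + ∫(1/(x**2 + 9)) dx.
Step 3. Evaluate the standard form [assuming x > 5]: now -5*log(x) + 2*log(x - 5) + ∫(-4/(x - 3)) dx + ∫(1/(x**2 + 9)) dx.
Step 4. Evaluate the standard form [assuming x > 3]: now -5*log(x) + 2*log(x - 5) - 4*log(x - 3) + ∫(1/(x**2 + 9)) dx.
Step 5. Evaluate the standard form: now -5*log(x) + 2*log(x - 5) - 4*log(x - 3) + atan(x/3)/3.
Answer: -5*log(x) + 2*log(x - 5) - 4*log(x - 3) + atan(x/3)/3.


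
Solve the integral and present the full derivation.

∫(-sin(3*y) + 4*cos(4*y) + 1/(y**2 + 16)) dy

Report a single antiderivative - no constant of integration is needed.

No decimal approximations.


Step 1. Rewrite: now ∫(1/(y**2 + 16)) dy + ∫(-sin(3*y)) dy + ∫(4*cos(4*y)) dy.
Step 2. Evaluate the standard form: now cos(3*y)/3 + ∫(1/(y**2 + 16)) dy + ∫(4*cos(4*y)) dy.
Step 3. Evaluate the standard form: now cos(3*y)/3 + atan(y/4)/4 + ∫(4*cos(4*y)) dy.
Step 4. Evaluate the standard form: now sin(4*y) + cos(3*y)/3 + atan(y/4)/4.
Answer: sin(4*y) + cos(3*y)/3 + atan(y/4)/4.


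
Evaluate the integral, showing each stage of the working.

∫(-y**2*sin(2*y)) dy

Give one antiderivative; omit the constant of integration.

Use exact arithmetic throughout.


Step 1. Integrate ∫(-y**2*sin(2*y)) dy by parts with u = y**2, dv = (-sin(2*y)) dy, so v = cos(2*y)/2: now y**2*cos(2*y)/2 + ∫(-y*cos(2*y)) dy.
Step 2. Integrate ∫(-y*cos(2*y)) dy by parts with u = y, dv = (-cos(2*y)) dy, so v = -sin(2*y)/2: now y**2*cos(2*y)/2 - y*sin(2*y)/2 + ∫(sin(2*y)/2) dy.
Step 3. Evaluate the standard form: now y**2*cos(2*y)/2 - y*sin(2*y)/2 - cos(2*y)/4.
Answer: y**2*cos(2*y)/2 - y*sin(2*y)/2 - cos(2*y)/4.


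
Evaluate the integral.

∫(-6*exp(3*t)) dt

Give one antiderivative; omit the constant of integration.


Answer: -2*exp(3*t).


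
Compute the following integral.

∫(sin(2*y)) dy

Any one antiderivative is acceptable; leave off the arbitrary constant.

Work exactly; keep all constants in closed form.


Answer: -cos(2*y)/2.


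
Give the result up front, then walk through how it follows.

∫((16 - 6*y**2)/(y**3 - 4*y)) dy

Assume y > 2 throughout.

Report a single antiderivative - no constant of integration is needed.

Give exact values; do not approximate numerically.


The answer is -4*log(y) - log(y - 2) - log(y + 2).
Step 1. Decompose ∫((16 - 6*y**2)/(y**3 - 4*y)) dy by partial fractions, (16 - 6*y**2)/(y**3 - 4*y) = -1/(y + 2) - 1/(y - 2) - 4/y: now ∫(-4/y) dy + ∫(-1/(y - 2)) dy + ∫(-1/(y + 2)) dy.
Step 2. Evaluate the standard form [assuming y > 2]: now -log(y - 2) + ∫(-4/y) dy + ∫(-1/(y + 2)) dy.
Step 3. Evaluate the standard form [assuming y > 0]: now -4*log(y) - log(y - 2) + ∫(-1/(y + 2)) dy.
Step 4. Evaluate the standard form [assuming y > -2]: now -4*log(y) - log(y - 2) - log(y + 2).
Answer: -4*log(y) - log(y - 2) - log(y + 2).


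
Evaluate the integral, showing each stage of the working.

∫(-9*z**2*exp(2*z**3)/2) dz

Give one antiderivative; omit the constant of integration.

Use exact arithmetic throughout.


Step 1. Substitute u = z**3, turning ∫(-9*z**2*exp(2*z**3)/2) dz into ∫(-3*exp(2*u)/2) du: now ∫(-3*exp(2*u)/2) du.
Step 2. Evaluate the standard form: now -3*exp(2*u)/4.
Step 3. Substitute back u = z**3: now -3*exp(2*z**3)/4.
Answer: -3*exp(2*z**3)/4.


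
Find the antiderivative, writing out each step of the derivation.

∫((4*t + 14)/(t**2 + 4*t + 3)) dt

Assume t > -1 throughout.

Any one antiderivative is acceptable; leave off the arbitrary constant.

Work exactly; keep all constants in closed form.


Step 1. Decompose ∫((4*t + 14)/(t**2 + 4*t + 3)) dt by partial fractions, (4*t + 14)/(t**2 + 4*t + 3) = -1/(t + 3) + 5/(t + 1): now ∫(5/(t + 1)) dt + ∫(-1/(t + 3)) dt.
Step 2. Evaluate the standard form [assuming t > -3]: now -log(t + 3) + ∫(5/(t + 1)) dt.
Step 3. Evaluate the standard form [assuming t > -1]: now 5*log(t + 1) - log(t + 3).
Answer: 5*log(t + 1) - log(t + 3).


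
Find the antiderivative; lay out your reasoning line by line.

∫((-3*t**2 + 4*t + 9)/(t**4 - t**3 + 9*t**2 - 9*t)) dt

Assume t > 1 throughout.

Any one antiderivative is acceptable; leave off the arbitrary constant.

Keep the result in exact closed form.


Step 1. Decompose ∫((-3*t**2 + 4*t + 9)/(t**4 - t**3 + 9*t**2 - 9*t)) dt by partial fractions, (-3*t**2 + 4*t + 9)/(t**4 - t**3 + 9*t**2 - 9*t) = -4/(t**2 + 9) + 1/(t - 1) - 1/t: now ∫(-1/t) dt + ∫(1/(t - 1)) dt + ∫(-4/(t**2 + 9)) dt.
Step 2. Evaluate the standard form [assuming t > 1]: now log(t - 1) + ∫(-1/t) dt + ∫(-4/(t**2 + 9)) dt.
Step 3. Evaluate the standard form [assuming t > 0]: now -log(t) + log(t - 1) + ∫(-4/(t**2 + 9)) dt.
Step 4. Evaluate the standard form: now -log(t) + log(t - 1) - 4*atan(t/3)/3.
Answer: -log(t) + log(t - 1) - 4*atan(t/3)/3.


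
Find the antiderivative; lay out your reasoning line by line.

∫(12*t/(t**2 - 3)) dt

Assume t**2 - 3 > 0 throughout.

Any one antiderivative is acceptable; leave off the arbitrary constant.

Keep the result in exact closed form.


Step 1. Substitute u = t**2 - 3, turning ∫(12*t/(t**2 - 3)) dt into ∫(6/u) du: now ∫(6/u) du.
Step 2. Evaluate the standard form [assuming u > 0]: now 6*log(u).
Step 3. Substitute back u = t**2 - 3: now 6*log(t**2 - 3).
Answer: 6*log(t**2 - 3).


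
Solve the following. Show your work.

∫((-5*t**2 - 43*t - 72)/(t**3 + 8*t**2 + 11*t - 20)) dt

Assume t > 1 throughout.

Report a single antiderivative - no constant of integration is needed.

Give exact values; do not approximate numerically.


Step 1. Decompose ∫((-5*t**2 - 43*t - 72)/(t**3 + 8*t**2 + 11*t - 20)) dt by partial fractions, (-5*t**2 - 43*t - 72)/(t**3 + 8*t**2 + 11*t - 20) = 3/(t + 5) - 4/(t + 4) - 4/(t - 1): now ∫(-4/(t - 1)) dt + ∫(-4/(t + 4)) dt + ∫(3/(t + 5)) dt.
Step 2. Evaluate the standard form [assuming t > -5]: now 3*log(t + 5) + ∫(-4/(t - 1)) dt + ∫(-4/(t + 4)) dt.
Step 3. Evaluate the standard form [assuming t > -4]: now -4*log(t + 4) + 3*log(t + 5) + ∫(-4/(t - 1)) dt.
Step 4. Evaluate the standard form [assuming t > 1]: now -4*log(t - 1) - 4*log(t + 4) + 3*log(t + 5).
Answer: -4*log(t - 1) - 4*log(t + 4) + 3*log(t + 5).


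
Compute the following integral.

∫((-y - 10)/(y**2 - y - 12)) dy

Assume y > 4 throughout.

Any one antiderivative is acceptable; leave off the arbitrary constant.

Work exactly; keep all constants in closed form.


Answer: -2*log(y - 4) + log(y + 3).


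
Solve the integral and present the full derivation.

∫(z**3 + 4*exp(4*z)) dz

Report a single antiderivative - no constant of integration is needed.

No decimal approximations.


Step 1. Rewrite: now ∫(z**3) dz + ∫(4*exp(4*z)) dz.
Step 2. Evaluate the standard form: now z**4/4 + ∫(4*exp(4*z)) dz.
Step 3. Evaluate the standard form: now z**4/4 + exp(4*z).
Answer: z**4/4 + exp(4*z).


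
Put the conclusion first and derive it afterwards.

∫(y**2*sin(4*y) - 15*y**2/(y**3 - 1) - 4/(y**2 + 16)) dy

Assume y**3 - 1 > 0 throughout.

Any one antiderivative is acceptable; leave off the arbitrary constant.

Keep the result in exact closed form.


The answer is -y**2*cos(4*y)/4 + y*sin(4*y)/8 - 5*log(y**3 - 1) + cos(4*y)/32 - atan(y/4).
Step 1. Rewrite: now ∫(-15*y**2/(y**3 - 1)) dy + ∫(y**2*sin(4*y)) dy + ∫(-4/(y**2 + 16)) dy.
Step 2. Evaluate the standard form: now -atan(y/4) + ∫(-15*y**2/(y**3 - 1)) dy + ∫(y**2*sin(4*y)) dy.
Step 3. Integrate ∫(y**2*sin(4*y)) dy by parts with u = y**2, dv = (sin(4*y)) dy, so v = -cos(4*y)/4: now -y**2*cos(4*y)/4 - atan(y/4) + ∫(y*cos(4*y)/2) dy + ∫(-15*y**2/(y**3 - 1)) dy.
Step 4. Integrate ∫(y*cos(4*y)/2) dy by parts with u = y, dv = (cos(4*y)/2) dy, so v = sin(4*y)/8: now -y**2*cos(4*y)/4 + y*sin(4*y)/8 - atan(y/4) + ∫(-15*y**2/(y**3 - 1)) dy + ∫(-sin(4*y)/8) dy.
Step 5. Evaluate the standard form: now -y**2*cos(4*y)/4 + y*sin(4*y)/8 + cos(4*y)/32 - atan(y/4) + ∫(-15*y**2/(y**3 - 1)) dy.
Step 6. Substitute u = y**3 - 1, turning ∫(-15*y**2/(y**3 - 1)) dy into ∫(-5/u) du: now -y**2*cos(4*y)/4 + y*sin(4*y)/8 + cos(4*y)/32 - atan(y/4) + ∫(-5/u) du.
Step 7. Evaluate the standard form [assuming u > 0]: now -y**2*cos(4*y)/4 + y*sin(4*y)/8 - 5*log(u) + cos(4*y)/32 - atan(y/4).
Step 8. Substitute back u = y**3 - 1: now -y**2*cos(4*y)/4 + y*sin(4*y)/8 - 5*log(y**3 - 1) + cos(4*y)/32 - atan(y/4).
Answer: -y**2*cos(4*y)/4 + y*sin(4*y)/8 - 5*log(y**3 - 1) + cos(4*y)/32 - atan(y/4).


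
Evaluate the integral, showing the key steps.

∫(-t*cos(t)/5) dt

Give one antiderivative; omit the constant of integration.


Step 1. Integrate ∫(-t*cos(t)/5) dt by parts with u = t, dv = (-cos(t)/5) dt, so v = -sin(t)/5: now -t*sin(t)/5 + ∫(sin(t)/5) dt.
Step 2. Evaluate the standard form: now -t*sin(t)/5 - cos(t)/5.
Answer: -t*sin(t)/5 - cos(t)/5.


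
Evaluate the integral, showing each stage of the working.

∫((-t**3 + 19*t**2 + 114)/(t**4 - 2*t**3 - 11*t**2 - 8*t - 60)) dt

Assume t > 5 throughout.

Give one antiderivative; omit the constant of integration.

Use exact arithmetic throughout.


Step 1. Decompose ∫((-t**3 + 19*t**2 + 114)/(t**4 - 2*t**3 - 11*t**2 - 8*t - 60)) dt by partial fractions, (-t**3 + 19*t**2 + 114)/(t**4 - 2*t**3 - 11*t**2 - 8*t - 60) = -2/(t**2 + 4) - 3/(t + 3) + 2/(t - 5): now ∫(2/(t - 5)) dt + ∫(-3/(t + 3)) dt + ∫(-2/(t**2 + 4)) dt.
Step 2. Evaluate the standard form [assuming t > -3]: now -3*log(t + 3) + ∫(2/(t - 5)) dt + ∫(-2/(t**2 + 4)) dt.
Step 3. Evaluate the standard form [assuming t > 5]: now 2*log(t - 5) - 3*log(t + 3) + ∫(-2/(t**2 + 4)) dt.
Step 4. Evaluate the standard form: now 2*log(t - 5) - 3*log(t + 3) - atan(t/2).
Answer: 2*log(t - 5) - 3*log(t + 3) - atan(t/2).


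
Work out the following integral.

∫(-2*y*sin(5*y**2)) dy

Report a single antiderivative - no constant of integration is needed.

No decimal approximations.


Answer: cos(5*y**2)/5.


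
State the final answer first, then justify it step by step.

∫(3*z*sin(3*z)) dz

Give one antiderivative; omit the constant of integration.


The answer is -z*cos(3*z) + sin(3*z)/3.
Step 1. Integrate ∫(3*z*sin(3*z)) dz by parts with u = z, dv = (3*sin(3*z)) dz, so v = -cos(3*z): now -z*cos(3*z) + ∫(cos(3*z)) dz.
Step 2. Evaluate the standard form: now -z*cos(3*z) + sin(3*z)/3.
Answer: -z*cos(3*z) + sin(3*z)/3.


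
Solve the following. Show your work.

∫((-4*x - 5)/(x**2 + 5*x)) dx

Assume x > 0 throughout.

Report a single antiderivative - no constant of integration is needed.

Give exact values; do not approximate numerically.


Step 1. Decompose ∫((-4*x - 5)/(x**2 + 5*x)) dx by partial fractions, (-4*x - 5)/(x**2 + 5*x) = -3/(x + 5) - 1/x: now ∫(-1/x) dx + ∫(-3/(x + 5)) dx.
Step 2. Evaluate the standard form [assuming x > -5]: now -3*log(x + 5) + ∫(-1/x) dx.
Step 3. Evaluate the standard form [assuming x > 0]: now -log(x) - 3*log(x + 5).
Answer: -log(x) - 3*log(x + 5).


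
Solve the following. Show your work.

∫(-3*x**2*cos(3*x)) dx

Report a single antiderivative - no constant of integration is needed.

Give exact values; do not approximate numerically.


Step 1. Integrate ∫(-3*x**2*cos(3*x)) dx by parts with u = x**2, dv = (-3*cos(3*x)) dx, so v = -sin(3*x): now -x**2*sin(3*x) + ∫(2*x*sin(3*x)) dx.
Step 2. Integrate ∫(2*x*sin(3*x)) dx by parts with u = x, dv = (2*sin(3*x)) dx, so v = -2*cos(3*x)/3: now -x**2*sin(3*x) - 2*x*cos(3*x)/3 + ∫(2*cos(3*x)/3) dx.
Step 3. Evaluate the standard form: now -x**2*sin(3*x) - 2*x*cos(3*x)/3 + 2*sin(3*x)/9.
Answer: -x**2*sin(3*x) - 2*x*cos(3*x)/3 + 2*sin(3*x)/9.


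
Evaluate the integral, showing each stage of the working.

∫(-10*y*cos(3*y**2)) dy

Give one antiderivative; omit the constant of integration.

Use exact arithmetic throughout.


Step 1. Substitute u = y**2, turning ∫(-10*y*cos(3*y**2)) dy into ∫(-5*cos(3*u)) du: now ∫(-5*cos(3*u)) du.
Step 2. Evaluate the standard form: now -5*sin(3*u)/3.
Step 3. Substitute back u = y**2: now -5*sin(3*y**2)/3.
Answer: -5*sin(3*y**2)/3.


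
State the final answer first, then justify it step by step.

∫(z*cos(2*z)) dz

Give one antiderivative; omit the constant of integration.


The answer is z*sin(2*z)/2 + cos(2*z)/4.
Step 1. Integrate ∫(z*cos(2*z)) dz by parts with u = z, dv = (cos(2*z)) dz, so v = sin(2*z)/2: now z*sin(2*z)/2 + ∫(-sin(2*z)/2) dz.
Step 2. Evaluate the standard form: now z*sin(2*z)/2 + cos(2*z)/4.
Answer: z*sin(2*z)/2 + cos(2*z)/4.


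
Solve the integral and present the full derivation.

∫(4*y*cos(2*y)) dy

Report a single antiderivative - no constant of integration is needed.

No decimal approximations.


Step 1. Integrate ∫(4*y*cos(2*y)) dy by parts with u = y, dv = (4*cos(2*y)) dy, so v = 2*sin(2*y): now 2*y*sin(2*y) + ∫(-2*sin(2*y)) dy.
Step 2. Evaluate the standard form: now 2*y*sin(2*y) + cos(2*y).
Answer: 2*y*sin(2*y) + cos(2*y).


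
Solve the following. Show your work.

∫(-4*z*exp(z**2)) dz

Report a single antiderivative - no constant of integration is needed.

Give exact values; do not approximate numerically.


Step 1. Substitute u = z**2, turning ∫(-4*z*exp(z**2)) dz into ∫(-2*exp(u)) du: now ∫(-2*exp(u)) du.
Step 2. Evaluate the standard form: now -2*exp(u).
Step 3. Substitute back u = z**2: now -2*exp(z**2).
Answer: -2*exp(z**2).


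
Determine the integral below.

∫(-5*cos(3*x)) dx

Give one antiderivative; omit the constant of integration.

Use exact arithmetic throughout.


Answer: -5*sin(3*x)/3.


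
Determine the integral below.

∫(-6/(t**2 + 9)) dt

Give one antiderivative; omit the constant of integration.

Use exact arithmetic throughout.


Answer: -2*atan(t/3).


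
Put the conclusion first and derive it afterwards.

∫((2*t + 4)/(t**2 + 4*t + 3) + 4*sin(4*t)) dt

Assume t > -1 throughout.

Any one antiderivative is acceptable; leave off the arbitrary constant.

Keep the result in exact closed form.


The answer is log(t + 1) + log(t + 3) - cos(4*t).
Step 1. Rewrite: now ∫((2*t + 4)/(t**2 + 4*t + 3)) dt + ∫(4*sin(4*t)) dt.
Step 2. Decompose ∫((2*t + 4)/(t**2 + 4*t + 3)) dt by partial fractions, (2*t + 4)/(t**2 + 4*t + 3) = 1/(t + 3) + 1/(t + 1): now ∫(1/(t + 1)) dt + ∫(1/(t + 3)) dt + ∫(4*sin(4*t)) dt.
Step 3. Evaluate the standard form [assuming t > -1]: now log(t + 1) + ∫(1/(t + 3)) dt + ∫(4*sin(4*t)) dt.
Step 4. Evaluate the standard form [assuming t > -3]: now log(t + 1) + log(t + 3) + ∫(4*sin(4*t)) dt.
Step 5. Evaluate the standard form: now log(t + 1) + log(t + 3) - cos(4*t).
Answer: log(t + 1) + log(t + 3) - cos(4*t).


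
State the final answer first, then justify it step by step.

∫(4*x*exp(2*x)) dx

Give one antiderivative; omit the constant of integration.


The answer is 2*x*exp(2*x) - exp(2*x).
Step 1. Integrate ∫(4*x*exp(2*x)) dx by parts with u = x, dv = (4*exp(2*x)) dx, so v = 2*exp(2*x): now 2*x*exp(2*x) + ∫(-2*exp(2*x)) dx.
Step 2. Evaluate the standard form: now 2*x*exp(2*x) - exp(2*x).
Answer: 2*x*exp(2*x) - exp(2*x).


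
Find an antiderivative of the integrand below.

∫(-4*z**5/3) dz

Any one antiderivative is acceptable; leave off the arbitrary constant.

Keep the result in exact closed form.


Answer: -2*z**6/9.


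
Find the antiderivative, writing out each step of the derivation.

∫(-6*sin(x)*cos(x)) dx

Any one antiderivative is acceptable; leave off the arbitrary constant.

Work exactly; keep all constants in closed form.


Step 1. Substitute u = sin(x), turning ∫(-6*sin(x)*cos(x)) dx into ∫(-6*u) du: now ∫(-6*u) du.
Step 2. Evaluate the standard form: now -3*u**2.
Step 3. Substitute back u = sin(x): now -3*sin(x)**2.
Answer: -3*sin(x)**2.


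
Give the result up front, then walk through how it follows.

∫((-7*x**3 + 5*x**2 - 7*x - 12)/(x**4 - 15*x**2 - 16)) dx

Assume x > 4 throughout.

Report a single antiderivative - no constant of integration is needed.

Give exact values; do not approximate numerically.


The answer is -3*log(x - 4) - 4*log(x + 4) + atan(x).
Step 1. Decompose ∫((-7*x**3 + 5*x**2 - 7*x - 12)/(x**4 - 15*x**2 - 16)) dx by partial fractions, (-7*x**3 + 5*x**2 - 7*x - 12)/(x**4 - 15*x**2 - 16) = 1/(x**2 + 1) - 4/(x + 4) - 3/(x - 4): now ∫(-3/(x - 4)) dx + ∫(-4/(x + 4)) dx + ∫(1/(x**2 + 1)) dx.
Step 2. Evaluate the standard form [assuming x > -4]: now -4*log(x + 4) + ∫(-3/(x - 4)) dx + ∫(1/(x**2 + 1)) dx.
Step 3. Evaluate the standard form [assuming x > 4]: now -3*log(x - 4) - 4*log(x + 4) + ∫(1/(x**2 + 1)) dx.
Step 4. Evaluate the standard form: now -3*log(x - 4) - 4*log(x + 4) + atan(x).
Answer: -3*log(x - 4) - 4*log(x + 4) + atan(x).


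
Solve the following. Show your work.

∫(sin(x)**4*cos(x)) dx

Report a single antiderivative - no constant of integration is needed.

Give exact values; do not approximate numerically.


Step 1. Substitute u = sin(x), turning ∫(sin(x)**4*cos(x)) dx into ∫(u**4) du: now ∫(u**4) du.
Step 2. Evaluate the standard form: now u**5/5.
Step 3. Substitute back u = sin(x): now sin(x)**5/5.
Answer: sin(x)**5/5.


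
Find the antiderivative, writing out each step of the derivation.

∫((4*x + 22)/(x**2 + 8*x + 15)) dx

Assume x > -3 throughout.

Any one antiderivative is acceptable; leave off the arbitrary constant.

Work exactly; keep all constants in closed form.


Step 1. Decompose ∫((4*x + 22)/(x**2 + 8*x + 15)) dx by partial fractions, (4*x + 22)/(x**2 + 8*x + 15) = -1/(x + 5) + 5/(x + 3): now ∫(5/(x + 3)) dx + ∫(-1/(x + 5)) dx.
Step 2. Evaluate the standard form [assuming x > -3]: now 5*log(x + 3) + ∫(-1/(x + 5)) dx.
Step 3. Evaluate the standard form [assuming x > -5]: now 5*log(x + 3) - log(x + 5).
Answer: 5*log(x + 3) - log(x + 5).


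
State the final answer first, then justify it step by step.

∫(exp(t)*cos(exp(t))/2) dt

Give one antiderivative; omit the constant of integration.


The answer is sin(exp(t))/2.
Step 1. Substitute u = exp(t), turning ∫(exp(t)*cos(exp(t))/2) dt into ∫(cos(u)/2) du: now ∫(cos(u)/2) du.
Step 2. Evaluate the standard form: now sin(u)/2.
Step 3. Substitute back u = exp(t): now sin(exp(t))/2.
Answer: sin(exp(t))/2.


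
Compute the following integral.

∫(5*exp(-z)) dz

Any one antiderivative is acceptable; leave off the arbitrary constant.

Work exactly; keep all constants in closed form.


Answer: -5*exp(-z).


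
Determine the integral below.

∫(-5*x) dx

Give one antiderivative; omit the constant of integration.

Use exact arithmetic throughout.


Answer: -5*x**2/2.


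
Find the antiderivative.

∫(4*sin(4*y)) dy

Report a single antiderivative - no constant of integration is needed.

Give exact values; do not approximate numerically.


Answer: -cos(4*y).


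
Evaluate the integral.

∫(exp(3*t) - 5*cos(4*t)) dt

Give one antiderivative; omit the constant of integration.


Answer: exp(3*t)/3 - 5*sin(4*t)/4.


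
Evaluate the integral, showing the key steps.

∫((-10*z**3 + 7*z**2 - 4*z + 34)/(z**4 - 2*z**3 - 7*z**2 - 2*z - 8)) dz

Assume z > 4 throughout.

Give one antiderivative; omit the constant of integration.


Step 1. Decompose ∫((-10*z**3 + 7*z**2 - 4*z + 34)/(z**4 - 2*z**3 - 7*z**2 - 2*z - 8)) dz by partial fractions, (-10*z**3 + 7*z**2 - 4*z + 34)/(z**4 - 2*z**3 - 7*z**2 - 2*z - 8) = -3/(z**2 + 1) - 5/(z + 2) - 5/(z - 4): now ∫(-5/(z - 4)) dz + ∫(-5/(z + 2)) dz + ∫(-3/(z**2 + 1)) dz.
Step 2. Evaluate the standard form [assuming z > -2]: now -5*log(z + 2) + ∫(-5/(z - 4)) dz + ∫(-3/(z**2 + 1)) dz.
Step 3. Evaluate the standard form [assuming z > 4]: now -5*log(z - 4) - 5*log(z + 2) + ∫(-3/(z**2 + 1)) dz.
Step 4. Evaluate the standard form: now -5*log(z - 4) - 5*log(z + 2) - 3*atan(z).
Answer: -5*log(z - 4) - 5*log(z + 2) - 3*atan(z).


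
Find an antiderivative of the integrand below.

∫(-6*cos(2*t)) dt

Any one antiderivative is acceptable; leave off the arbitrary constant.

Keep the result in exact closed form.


Answer: -3*sin(2*t).


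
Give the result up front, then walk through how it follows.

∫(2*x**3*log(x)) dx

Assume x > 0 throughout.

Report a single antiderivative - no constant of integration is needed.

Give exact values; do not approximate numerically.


The answer is x**4*log(x)/2 - x**4/8.
Step 1. Integrate ∫(2*x**3*log(x)) dx by parts with u = log(x), dv = (2*x**3) dx, so v = x**4/2 [assuming x > 0]: now x**4*log(x)/2 + ∫(-x**3/2) dx.
Step 2. Evaluate the standard form: now x**4*log(x)/2 - x**4/8.
Answer: x**4*log(x)/2 - x**4/8.


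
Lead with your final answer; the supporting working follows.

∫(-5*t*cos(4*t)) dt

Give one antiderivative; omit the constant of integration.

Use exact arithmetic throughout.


The answer is -5*t*sin(4*t)/4 - 5*cos(4*t)/16.
Step 1. Integrate ∫(-5*t*cos(4*t)) dt by parts with u = t, dv = (-5*cos(4*t)) dt, so v = -5*sin(4*t)/4: now -5*t*sin(4*t)/4 + ∫(5*sin(4*t)/4) dt.
Step 2. Evaluate the standard form: now -5*t*sin(4*t)/4 - 5*cos(4*t)/16.
Answer: -5*t*sin(4*t)/4 - 5*cos(4*t)/16.


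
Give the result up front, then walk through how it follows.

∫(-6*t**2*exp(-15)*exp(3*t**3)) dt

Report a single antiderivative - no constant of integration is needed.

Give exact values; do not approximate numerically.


The answer is -2*exp(3*t**3 - 15)/3.
Step 1. Substitute u = t**3 - 5, turning ∫(-6*t**2*exp(-15)*exp(3*t**3)) dt into ∫(-2*exp(3*u)) du: now ∫(-2*exp(3*u)) du.
Step 2. Evaluate the standard form: now -2*exp(3*u)/3.
Step 3. Substitute back u = t**3 - 5: now -2*exp(3*t**3 - 15)/3.
Answer: -2*exp(3*t**3 - 15)/3.
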